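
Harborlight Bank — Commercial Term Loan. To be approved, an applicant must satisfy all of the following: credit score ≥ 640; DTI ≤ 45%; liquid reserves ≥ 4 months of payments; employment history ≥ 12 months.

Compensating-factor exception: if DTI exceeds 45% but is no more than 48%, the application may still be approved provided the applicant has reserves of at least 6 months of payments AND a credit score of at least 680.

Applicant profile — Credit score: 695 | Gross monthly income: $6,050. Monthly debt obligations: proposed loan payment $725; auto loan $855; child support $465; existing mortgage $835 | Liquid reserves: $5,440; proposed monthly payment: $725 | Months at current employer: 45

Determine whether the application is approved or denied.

Credit score 695 ≥ 640 (meets base)
Total debts = (725 + 855 + 465 + 835) = 2,880. DTI = 2,880/6,050 = 47.6% > 45% — standard DTI limit exceeded.
Reserves: 5,440 ÷ 725 = 7.5 months (meets 4-month minimum)
Employment 45 ≥ 12 months
DTI 47.6% is within the 45%–48% exception band; checking compensating factors.
Override check — reserves: 7.5 mo (ok); score: 695 (ok).
Both override conditions satisfied; DTI exception granted.

Approved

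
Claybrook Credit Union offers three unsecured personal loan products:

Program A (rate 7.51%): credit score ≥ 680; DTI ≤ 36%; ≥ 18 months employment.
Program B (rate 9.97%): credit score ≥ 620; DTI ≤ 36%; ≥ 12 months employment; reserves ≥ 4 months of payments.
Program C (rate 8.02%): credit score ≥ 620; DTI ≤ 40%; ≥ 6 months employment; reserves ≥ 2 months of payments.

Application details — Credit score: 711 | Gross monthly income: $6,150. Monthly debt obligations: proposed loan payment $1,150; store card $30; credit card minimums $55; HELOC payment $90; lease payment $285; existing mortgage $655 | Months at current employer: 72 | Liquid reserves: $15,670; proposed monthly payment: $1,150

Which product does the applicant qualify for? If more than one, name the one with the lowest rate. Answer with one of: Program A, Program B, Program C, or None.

Total debts = (1,150 + 30 + 55 + 90 + 285 + 655) = 2,265; DTI = 2,265/6,150 = 36.8%.
Reserves = 15,670/1,150 = 13.6 months.
Program A: score 711 ≥ 680; DTI 36.8% > 36%; employment 72 ≥ 18 mo → does not qualify.
Program B: score 711 ≥ 620; DTI 36.8% > 36%; employment 72 ≥ 12 mo; reserves 13.6 ≥ 4 mo → does not qualify.
Program C: score 711 ≥ 620; DTI 36.8% ≤ 40%; employment 72 ≥ 6 mo; reserves 13.6 ≥ 2 mo → qualifies.

Program C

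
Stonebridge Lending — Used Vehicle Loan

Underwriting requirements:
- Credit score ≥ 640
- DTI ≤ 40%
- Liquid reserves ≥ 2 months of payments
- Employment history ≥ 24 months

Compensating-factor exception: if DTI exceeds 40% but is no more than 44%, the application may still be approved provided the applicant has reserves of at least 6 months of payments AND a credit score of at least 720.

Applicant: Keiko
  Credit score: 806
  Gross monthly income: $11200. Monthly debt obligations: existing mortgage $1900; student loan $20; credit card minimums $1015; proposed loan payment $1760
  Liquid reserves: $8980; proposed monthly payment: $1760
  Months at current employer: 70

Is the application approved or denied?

Credit score 806 ≥ 640 (meets base)
Total debts = (1,900 + 20 + 1,015 + 1,760) = 4,695. DTI: 4,695 ÷ 11,200 = 41.9%, over the 40% base limit.
Reserves = 8,980/1,760 = 5.1 months ≥ 2
Employment 70 ≥ 24 months
DTI 41.9% is within the 40%–44% exception band; checking compensating factors.
Override check — reserves: 5.1 mo (short of 6); score: 806 (ok).
Override conditions not both satisfied; exception does not apply.

Denied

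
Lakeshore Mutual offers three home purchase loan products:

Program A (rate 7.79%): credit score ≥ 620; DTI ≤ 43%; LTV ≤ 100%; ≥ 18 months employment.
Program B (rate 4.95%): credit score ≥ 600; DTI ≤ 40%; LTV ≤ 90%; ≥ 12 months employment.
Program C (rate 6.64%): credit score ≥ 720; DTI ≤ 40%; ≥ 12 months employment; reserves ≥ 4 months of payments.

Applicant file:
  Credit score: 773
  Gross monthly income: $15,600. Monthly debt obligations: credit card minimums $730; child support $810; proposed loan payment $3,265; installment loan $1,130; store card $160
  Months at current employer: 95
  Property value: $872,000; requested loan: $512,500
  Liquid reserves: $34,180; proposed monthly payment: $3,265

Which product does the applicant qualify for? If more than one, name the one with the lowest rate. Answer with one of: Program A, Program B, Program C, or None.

Program B

Total debts = (730 + 810 + 3,265 + 1,130 + 160) = 6,095; DTI = 6,095/15,600 = 39.1%.
LTV = 512,500/872,000 = 58.8%.
Reserves = 34,180/3,265 = 10.5 months.
Program A: score 773 ≥ 620; DTI 39.1% ≤ 43%; LTV 58.8% ≤ 100%; employment 95 ≥ 18 mo → qualifies.
Program B: score 773 ≥ 600; DTI 39.1% ≤ 40%; LTV 58.8% ≤ 90%; employment 95 ≥ 12 mo → qualifies.
Program C: score 773 ≥ 720; DTI 39.1% ≤ 40%; employment 95 ≥ 12 mo; reserves 10.5 ≥ 4 mo → qualifies.
Qualifying: Program A, Program B, Program C. Lowest rate is 4.95% → Program B.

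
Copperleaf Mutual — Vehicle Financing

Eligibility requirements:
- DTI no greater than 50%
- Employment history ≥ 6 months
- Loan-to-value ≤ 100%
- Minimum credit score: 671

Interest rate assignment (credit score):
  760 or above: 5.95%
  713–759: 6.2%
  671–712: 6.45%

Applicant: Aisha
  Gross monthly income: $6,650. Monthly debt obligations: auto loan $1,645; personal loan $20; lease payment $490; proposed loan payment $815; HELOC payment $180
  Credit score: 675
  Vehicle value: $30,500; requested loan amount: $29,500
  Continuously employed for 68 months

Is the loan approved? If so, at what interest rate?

Approved at 6.45%

Credit score 675 ≥ 671 (meets minimum)
Employment 68 ≥ 6 months
LTV: 29,500 ÷ 30,500 = 96.7%, within 100% cap
Total monthly debts = (1,645 + 20 + 490 + 815 + 180) = 3,150. DTI = 3,150/6,650 = 47.4% ≤ 50%
All requirements met. Score 675 falls in the 671–712 tier → 6.45%.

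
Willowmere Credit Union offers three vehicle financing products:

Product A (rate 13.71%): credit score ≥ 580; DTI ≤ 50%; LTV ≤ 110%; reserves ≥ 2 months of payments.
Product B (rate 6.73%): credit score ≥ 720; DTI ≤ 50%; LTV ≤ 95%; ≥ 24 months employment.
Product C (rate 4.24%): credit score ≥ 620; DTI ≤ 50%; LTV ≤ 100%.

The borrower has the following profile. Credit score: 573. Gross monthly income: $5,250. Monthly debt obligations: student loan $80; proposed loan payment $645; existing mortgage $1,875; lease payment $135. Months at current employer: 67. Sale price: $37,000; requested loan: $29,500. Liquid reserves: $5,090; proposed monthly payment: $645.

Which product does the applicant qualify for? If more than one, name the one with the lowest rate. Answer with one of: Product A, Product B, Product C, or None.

None

Total debts = (80 + 645 + 1,875 + 135) = 2,735; DTI = 2,735/5,250 = 52.1%.
LTV = 29,500/37,000 = 79.7%.
Reserves = 5,090/645 = 7.9 months.
Product A: score 573 < 580; DTI 52.1% > 50%; LTV 79.7% ≤ 110%; reserves 7.9 ≥ 2 mo → does not qualify.
Product B: score 573 < 720; DTI 52.1% > 50%; LTV 79.7% ≤ 95%; employment 67 ≥ 24 mo → does not qualify.
Product C: score 573 < 620; DTI 52.1% > 50%; LTV 79.7% ≤ 100% → does not qualify.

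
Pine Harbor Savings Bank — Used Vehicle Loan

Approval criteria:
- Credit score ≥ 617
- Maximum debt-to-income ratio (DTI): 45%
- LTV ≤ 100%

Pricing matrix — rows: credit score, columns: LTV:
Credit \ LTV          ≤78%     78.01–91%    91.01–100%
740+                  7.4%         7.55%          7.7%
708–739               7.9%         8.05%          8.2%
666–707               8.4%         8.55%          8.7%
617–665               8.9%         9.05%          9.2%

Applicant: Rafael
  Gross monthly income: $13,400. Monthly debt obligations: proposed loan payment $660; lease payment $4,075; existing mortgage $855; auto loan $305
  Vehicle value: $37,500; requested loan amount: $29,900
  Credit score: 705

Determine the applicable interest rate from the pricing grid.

Credit score 705 ≥ 617; Total monthly debts = (660 + 4,075 + 855 + 305) = 5,895. DTI: 5,895 ÷ 13,400 = 44%, within the 45% cap
LTV: 29,900 ÷ 37,500 = 79.7%, within 100% cap
Credit 705 → row 666–707; LTV 79.7% → column 78.01–91%. Grid cell → 8.55%.

8.55%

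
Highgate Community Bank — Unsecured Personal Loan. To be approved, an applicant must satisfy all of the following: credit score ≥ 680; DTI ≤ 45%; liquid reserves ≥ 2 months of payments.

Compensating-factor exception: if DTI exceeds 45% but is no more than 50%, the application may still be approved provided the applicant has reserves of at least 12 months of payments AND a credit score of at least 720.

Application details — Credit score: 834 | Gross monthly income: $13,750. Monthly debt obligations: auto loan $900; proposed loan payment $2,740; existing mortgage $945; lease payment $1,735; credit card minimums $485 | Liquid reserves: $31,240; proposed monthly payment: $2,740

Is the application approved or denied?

Credit score 834 ≥ 680 (meets base)
Total debts = (900 + 2,740 + 945 + 1,735 + 485) = 6,805. DTI: 6,805 ÷ 13,750 = 49.5%, over the 45% base limit.
Liquid reserves cover 31,240/2,740 = 11.4 months — ≥ 2 required
49.5% falls in the override range (45%–50%), so the compensating-factor test applies.
Reserves 11.4 < 12 months; credit score 834 ≥ 720.
Override conditions not both satisfied; exception does not apply.

Denied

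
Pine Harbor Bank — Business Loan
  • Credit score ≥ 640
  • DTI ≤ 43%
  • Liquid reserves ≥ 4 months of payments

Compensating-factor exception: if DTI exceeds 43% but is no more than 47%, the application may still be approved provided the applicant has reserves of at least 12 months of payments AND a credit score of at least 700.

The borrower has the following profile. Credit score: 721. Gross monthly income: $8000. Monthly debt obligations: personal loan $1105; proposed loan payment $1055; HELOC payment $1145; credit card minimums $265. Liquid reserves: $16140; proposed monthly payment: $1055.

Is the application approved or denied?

Approved

Credit score 721 ≥ 640 (meets base)
Total debts = (1,105 + 1,055 + 1,145 + 265) = 3,570. DTI = 3,570/8,000 = 44.6% > 43% — standard DTI limit exceeded.
Reserves: 16,140 ÷ 1,055 = 15.3 months (meets 4-month minimum)
44.6% falls in the override range (43%–47%), so the compensating-factor test applies.
Override check — reserves: 15.3 mo (ok); score: 721 (ok).
Both compensating conditions met → exception applies.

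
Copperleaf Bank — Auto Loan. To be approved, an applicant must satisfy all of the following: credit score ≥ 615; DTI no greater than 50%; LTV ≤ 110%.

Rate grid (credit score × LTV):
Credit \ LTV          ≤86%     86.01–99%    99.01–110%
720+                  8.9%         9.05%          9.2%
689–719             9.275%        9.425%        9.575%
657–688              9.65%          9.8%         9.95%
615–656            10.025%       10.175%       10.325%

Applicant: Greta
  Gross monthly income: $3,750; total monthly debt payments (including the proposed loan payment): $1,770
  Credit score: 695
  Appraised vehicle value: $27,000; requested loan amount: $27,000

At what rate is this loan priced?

9.575%

Credit score 695 ≥ 615; Debt-to-income = 1,770/3,750 = 47.2% — meets 50% limit
LTV = 27,000/27,000 = 100% ≤ 110%
Score 695 is in the 689–719 band; LTV 100% is in the 99.01–110% band → 9.575%.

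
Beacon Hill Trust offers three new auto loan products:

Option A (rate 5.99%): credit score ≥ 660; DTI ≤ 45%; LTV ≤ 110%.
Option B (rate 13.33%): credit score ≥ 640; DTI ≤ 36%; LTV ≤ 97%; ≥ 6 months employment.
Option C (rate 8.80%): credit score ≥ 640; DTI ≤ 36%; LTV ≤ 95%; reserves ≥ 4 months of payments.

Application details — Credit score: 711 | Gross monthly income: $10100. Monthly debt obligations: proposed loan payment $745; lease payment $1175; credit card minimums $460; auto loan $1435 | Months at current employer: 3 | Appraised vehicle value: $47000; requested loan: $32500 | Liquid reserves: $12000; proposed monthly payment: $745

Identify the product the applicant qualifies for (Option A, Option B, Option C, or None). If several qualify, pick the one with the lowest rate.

Option A

Total debts = (745 + 1,175 + 460 + 1,435) = 3,815; DTI = 3,815/10,100 = 37.8%.
LTV = 32,500/47,000 = 69.1%.
Reserves = 12,000/745 = 16.1 months.
Option A: score 711 ≥ 660; DTI 37.8% ≤ 45%; LTV 69.1% ≤ 110% → qualifies.
Option B: score 711 ≥ 640; DTI 37.8% > 36%; LTV 69.1% ≤ 97%; employment 3 < 6 mo → does not qualify.
Option C: score 711 ≥ 640; DTI 37.8% > 36%; LTV 69.1% ≤ 95%; reserves 16.1 ≥ 4 mo → does not qualify.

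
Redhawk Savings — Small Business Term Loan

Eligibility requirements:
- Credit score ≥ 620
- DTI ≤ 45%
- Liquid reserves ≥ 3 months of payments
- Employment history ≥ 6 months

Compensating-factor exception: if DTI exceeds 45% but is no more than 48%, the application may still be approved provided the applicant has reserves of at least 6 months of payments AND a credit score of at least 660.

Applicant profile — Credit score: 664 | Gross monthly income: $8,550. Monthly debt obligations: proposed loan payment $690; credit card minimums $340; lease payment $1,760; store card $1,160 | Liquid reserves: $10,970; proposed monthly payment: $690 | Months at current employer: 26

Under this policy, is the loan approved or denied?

Credit score 664 ≥ 620 (meets base)
Total debts = (690 + 340 + 1,760 + 1,160) = 3,950. DTI: 3,950 ÷ 8,550 = 46.2%, over the 45% base limit.
Liquid reserves cover 10,970/690 = 15.9 months — ≥ 3 required
Employment 26 ≥ 6 months
DTI 46.2% is within the 45%–48% exception band; checking compensating factors.
Override check — reserves: 15.9 mo (ok); score: 664 (ok).
Both compensating conditions met → exception applies.

Approved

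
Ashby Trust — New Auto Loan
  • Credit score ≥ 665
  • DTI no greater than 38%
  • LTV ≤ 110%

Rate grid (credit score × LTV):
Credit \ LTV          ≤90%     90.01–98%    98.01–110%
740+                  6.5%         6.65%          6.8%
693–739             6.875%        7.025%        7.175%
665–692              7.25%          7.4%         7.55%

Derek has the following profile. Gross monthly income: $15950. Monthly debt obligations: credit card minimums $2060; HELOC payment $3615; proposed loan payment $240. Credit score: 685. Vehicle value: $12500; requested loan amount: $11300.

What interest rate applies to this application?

Credit score 685 ≥ 665; Total monthly debts = (2,060 + 3,615 + 240) = 5,915. DTI = 5,915/15,950 = 37.1% ≤ 38%
LTV: 11,300 ÷ 12,500 = 90.4%, within 110% cap
Score 685 is in the 665–692 band; LTV 90.4% is in the 90.01–98% band → 7.4%.

7.4%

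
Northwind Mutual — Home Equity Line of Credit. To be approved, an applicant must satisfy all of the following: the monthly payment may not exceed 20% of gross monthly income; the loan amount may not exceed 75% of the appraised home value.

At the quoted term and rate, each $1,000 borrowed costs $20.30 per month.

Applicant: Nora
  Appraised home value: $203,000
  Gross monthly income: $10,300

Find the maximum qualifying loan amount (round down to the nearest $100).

$101,400

Payment cap: 20% × $10,300 = $2,060/month.
At $20.30 per $1,000, that supports 2,060/20.30 × 1,000 ≈ $101,477 → $101,400.
LTV cap: 75% × $203,000 = $152,250 → $152,200.
Binding constraint: payment-to-income.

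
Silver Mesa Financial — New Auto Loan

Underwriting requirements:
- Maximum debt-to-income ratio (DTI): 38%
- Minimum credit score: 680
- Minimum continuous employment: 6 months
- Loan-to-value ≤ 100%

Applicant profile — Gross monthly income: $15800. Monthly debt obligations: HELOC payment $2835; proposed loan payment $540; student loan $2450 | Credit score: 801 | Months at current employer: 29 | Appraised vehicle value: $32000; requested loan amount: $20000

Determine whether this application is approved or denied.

Total monthly debts = (2,835 + 540 + 2,450) = 5,825. Debt-to-income = 5,825/15,800 = 36.9% — meets 38% limit
Credit score 801 ≥ 680 (meets)
Employment 29 ≥ 6 months
LTV = 20,000/32,000 = 62.5% ≤ 100%
All criteria satisfied.

Approved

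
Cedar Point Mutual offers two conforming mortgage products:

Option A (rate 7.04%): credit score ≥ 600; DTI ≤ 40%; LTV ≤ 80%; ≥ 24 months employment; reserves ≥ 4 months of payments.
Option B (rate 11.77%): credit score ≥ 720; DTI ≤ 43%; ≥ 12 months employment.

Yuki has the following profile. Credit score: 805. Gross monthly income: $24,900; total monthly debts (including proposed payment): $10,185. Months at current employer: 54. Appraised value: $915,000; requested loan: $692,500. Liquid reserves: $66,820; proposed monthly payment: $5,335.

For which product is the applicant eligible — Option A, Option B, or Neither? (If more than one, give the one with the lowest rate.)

DTI = 10,185/24,900 = 40.9%.
LTV = 692,500/915,000 = 75.7%.
Reserves = 66,820/5,335 = 12.5 months.
Option A: score 805 ≥ 600; DTI 40.9% > 40%; LTV 75.7% ≤ 80%; employment 54 ≥ 24 mo; reserves 12.5 ≥ 4 mo → does not qualify.
Option B: score 805 ≥ 720; DTI 40.9% ≤ 43%; employment 54 ≥ 12 mo → qualifies.

Option B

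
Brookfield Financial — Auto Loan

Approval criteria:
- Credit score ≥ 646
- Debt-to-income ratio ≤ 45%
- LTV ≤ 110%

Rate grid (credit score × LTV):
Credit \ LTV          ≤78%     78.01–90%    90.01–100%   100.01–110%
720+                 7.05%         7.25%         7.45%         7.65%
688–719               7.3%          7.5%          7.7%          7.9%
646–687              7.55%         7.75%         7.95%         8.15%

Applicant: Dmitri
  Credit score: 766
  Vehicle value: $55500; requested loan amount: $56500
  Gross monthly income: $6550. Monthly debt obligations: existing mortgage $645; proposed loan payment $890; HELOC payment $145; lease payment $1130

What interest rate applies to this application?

7.65%

Credit score 766 ≥ 646; Total monthly debts = (645 + 890 + 145 + 1,130) = 2,810. DTI: 2,810 ÷ 6,550 = 42.9%, within the 45% cap
LTV = 56,500/55,500 = 101.8% ≤ 110%
Score 766 is in the 720+ band; LTV 101.8% is in the 100.01–110% band → 7.65%.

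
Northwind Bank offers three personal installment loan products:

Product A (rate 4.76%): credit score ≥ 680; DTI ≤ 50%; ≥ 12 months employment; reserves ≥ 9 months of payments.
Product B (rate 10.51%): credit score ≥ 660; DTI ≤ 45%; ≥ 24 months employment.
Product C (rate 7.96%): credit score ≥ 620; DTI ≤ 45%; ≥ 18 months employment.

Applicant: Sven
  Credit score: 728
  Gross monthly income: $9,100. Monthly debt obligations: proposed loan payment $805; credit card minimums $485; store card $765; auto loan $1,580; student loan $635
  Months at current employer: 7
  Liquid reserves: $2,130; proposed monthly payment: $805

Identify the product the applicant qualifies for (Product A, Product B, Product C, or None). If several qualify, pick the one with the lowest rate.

None

Total debts = (805 + 485 + 765 + 1,580 + 635) = 4,270; DTI = 4,270/9,100 = 46.9%.
Reserves = 2,130/805 = 2.6 months.
Product A: score 728 ≥ 680; DTI 46.9% ≤ 50%; employment 7 < 12 mo; reserves 2.6 < 9 mo → does not qualify.
Product B: score 728 ≥ 660; DTI 46.9% > 45%; employment 7 < 24 mo → does not qualify.
Product C: score 728 ≥ 620; DTI 46.9% > 45%; employment 7 < 18 mo → does not qualify.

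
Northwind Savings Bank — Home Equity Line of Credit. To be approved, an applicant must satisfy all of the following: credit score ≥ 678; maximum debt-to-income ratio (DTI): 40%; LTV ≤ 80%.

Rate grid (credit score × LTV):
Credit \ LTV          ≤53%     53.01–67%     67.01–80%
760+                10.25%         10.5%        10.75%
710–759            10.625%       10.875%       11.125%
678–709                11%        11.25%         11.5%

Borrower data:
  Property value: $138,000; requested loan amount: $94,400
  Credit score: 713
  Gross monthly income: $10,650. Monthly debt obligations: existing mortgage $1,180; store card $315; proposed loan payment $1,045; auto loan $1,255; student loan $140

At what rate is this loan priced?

11.125%

Credit score 713 ≥ 678; Total monthly debts = (1,180 + 315 + 1,045 + 1,255 + 140) = 3,935. DTI: 3,935 ÷ 10,650 = 36.9%, within the 40% cap
Loan-to-value = 94,400/138,000 = 68.4% — pass (80% max)
Score 713 is in the 710–759 band; LTV 68.4% is in the 67.01–80% band → 11.125%.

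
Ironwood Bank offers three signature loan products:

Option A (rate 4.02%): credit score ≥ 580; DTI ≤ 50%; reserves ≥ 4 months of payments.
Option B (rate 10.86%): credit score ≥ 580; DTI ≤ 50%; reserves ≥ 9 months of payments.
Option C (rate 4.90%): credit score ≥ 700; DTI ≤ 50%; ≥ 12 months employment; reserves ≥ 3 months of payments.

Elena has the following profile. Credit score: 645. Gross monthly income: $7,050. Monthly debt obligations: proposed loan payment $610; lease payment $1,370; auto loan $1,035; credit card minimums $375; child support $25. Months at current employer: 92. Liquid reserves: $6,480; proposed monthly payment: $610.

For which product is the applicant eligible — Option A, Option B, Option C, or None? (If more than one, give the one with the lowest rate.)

Option A

Total debts = (610 + 1,370 + 1,035 + 375 + 25) = 3,415; DTI = 3,415/7,050 = 48.4%.
Reserves = 6,480/610 = 10.6 months.
Option A: score 645 ≥ 580; DTI 48.4% ≤ 50%; reserves 10.6 ≥ 4 mo → qualifies.
Option B: score 645 ≥ 580; DTI 48.4% ≤ 50%; reserves 10.6 ≥ 9 mo → qualifies.
Option C: score 645 < 700; DTI 48.4% ≤ 50%; employment 92 ≥ 12 mo; reserves 10.6 ≥ 3 mo → does not qualify.
Qualifying: Option A, Option B. Lowest rate is 4.02% → Option A.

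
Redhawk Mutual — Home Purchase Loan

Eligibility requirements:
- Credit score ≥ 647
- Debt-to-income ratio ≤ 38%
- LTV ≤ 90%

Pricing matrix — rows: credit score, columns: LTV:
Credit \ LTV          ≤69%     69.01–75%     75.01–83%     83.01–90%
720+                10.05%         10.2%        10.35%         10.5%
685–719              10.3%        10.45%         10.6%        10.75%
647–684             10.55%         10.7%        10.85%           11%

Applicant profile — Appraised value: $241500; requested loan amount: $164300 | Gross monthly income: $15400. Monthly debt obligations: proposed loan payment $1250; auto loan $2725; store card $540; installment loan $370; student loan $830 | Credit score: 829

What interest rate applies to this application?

10.05%

Credit score 829 ≥ 647; Total monthly debts = (1,250 + 2,725 + 540 + 370 + 830) = 5,715. DTI = 5,715/15,400 = 37.1% ≤ 38%
LTV: 164,300 ÷ 241,500 = 68%, within 90% cap
Row: 829 falls in 720+. Column: 68% falls in ≤69%. Rate = 10.05%.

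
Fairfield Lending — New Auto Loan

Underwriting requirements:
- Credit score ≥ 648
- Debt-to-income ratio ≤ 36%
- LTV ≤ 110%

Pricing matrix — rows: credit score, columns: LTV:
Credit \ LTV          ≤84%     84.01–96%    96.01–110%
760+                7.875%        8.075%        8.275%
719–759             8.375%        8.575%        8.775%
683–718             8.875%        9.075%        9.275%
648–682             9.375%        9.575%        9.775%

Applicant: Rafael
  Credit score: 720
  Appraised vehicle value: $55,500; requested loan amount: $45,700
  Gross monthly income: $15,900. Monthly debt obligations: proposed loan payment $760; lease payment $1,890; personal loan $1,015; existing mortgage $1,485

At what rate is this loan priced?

Credit score 720 ≥ 648; Total monthly debts = (760 + 1,890 + 1,015 + 1,485) = 5,150. Debt-to-income = 5,150/15,900 = 32.4% — meets 36% limit
LTV = 45,700/55,500 = 82.3% ≤ 110%
Score 720 is in the 719–759 band; LTV 82.3% is in the ≤84% band → 8.375%.

8.375%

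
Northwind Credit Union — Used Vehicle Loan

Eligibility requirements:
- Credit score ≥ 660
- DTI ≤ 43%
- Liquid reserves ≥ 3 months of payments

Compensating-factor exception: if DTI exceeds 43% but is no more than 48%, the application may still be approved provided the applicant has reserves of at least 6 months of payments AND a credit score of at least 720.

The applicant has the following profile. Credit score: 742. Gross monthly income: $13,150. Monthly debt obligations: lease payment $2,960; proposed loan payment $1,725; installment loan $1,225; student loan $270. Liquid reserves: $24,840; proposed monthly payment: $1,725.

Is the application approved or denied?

Approved

Credit score 742 ≥ 660 (meets base)
Total debts = (2,960 + 1,725 + 1,225 + 270) = 6,180. DTI = 6,180/13,150 = 47% > 43% — standard DTI limit exceeded.
Reserves = 24,840/1,725 = 14.4 months ≥ 3
DTI 47% is within the 43%–48% exception band; checking compensating factors.
Reserves 14.4 ≥ 6 months; credit score 742 ≥ 720.
Both compensating conditions met → exception applies.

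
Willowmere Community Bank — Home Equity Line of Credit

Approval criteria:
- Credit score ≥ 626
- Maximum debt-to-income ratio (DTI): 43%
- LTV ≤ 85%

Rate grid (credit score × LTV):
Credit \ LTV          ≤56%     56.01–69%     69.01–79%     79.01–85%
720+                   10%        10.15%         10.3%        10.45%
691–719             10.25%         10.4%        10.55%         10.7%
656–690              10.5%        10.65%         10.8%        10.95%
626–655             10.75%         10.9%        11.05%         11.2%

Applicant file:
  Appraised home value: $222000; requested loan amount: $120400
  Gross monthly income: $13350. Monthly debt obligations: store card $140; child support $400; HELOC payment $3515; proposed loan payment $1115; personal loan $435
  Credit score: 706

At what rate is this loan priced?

Credit score 706 ≥ 626; Total monthly debts = (140 + 400 + 3,515 + 1,115 + 435) = 5,605. DTI: 5,605 ÷ 13,350 = 42%, within the 43% cap
LTV: 120,400 ÷ 222,000 = 54.2%, within 85% cap
Score 706 is in the 691–719 band; LTV 54.2% is in the ≤56% band → 10.25%.

10.25%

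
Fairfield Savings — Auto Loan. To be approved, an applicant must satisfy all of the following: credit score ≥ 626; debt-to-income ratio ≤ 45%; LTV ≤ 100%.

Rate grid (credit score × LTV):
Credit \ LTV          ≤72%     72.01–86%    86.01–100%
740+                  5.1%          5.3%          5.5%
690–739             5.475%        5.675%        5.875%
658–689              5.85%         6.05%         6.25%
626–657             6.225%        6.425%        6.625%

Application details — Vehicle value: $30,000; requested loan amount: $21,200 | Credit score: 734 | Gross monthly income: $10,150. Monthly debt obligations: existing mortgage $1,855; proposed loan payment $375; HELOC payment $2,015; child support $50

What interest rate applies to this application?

Credit score 734 ≥ 626; Total monthly debts = (1,855 + 375 + 2,015 + 50) = 4,295. DTI = 4,295/10,150 = 42.3% ≤ 45%
Loan-to-value = 21,200/30,000 = 70.7% — pass (100% max)
Score 734 is in the 690–739 band; LTV 70.7% is in the ≤72% band → 5.475%.

5.475%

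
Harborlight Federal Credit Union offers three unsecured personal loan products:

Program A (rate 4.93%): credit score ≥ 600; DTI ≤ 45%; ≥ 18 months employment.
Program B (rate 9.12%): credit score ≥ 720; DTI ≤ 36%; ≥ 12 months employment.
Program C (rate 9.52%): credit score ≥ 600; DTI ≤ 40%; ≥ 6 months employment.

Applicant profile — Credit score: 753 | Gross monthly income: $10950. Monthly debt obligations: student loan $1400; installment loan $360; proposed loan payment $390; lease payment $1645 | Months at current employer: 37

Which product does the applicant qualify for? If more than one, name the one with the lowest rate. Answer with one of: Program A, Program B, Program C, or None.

Program A

Total debts = (1,400 + 360 + 390 + 1,645) = 3,795; DTI = 3,795/10,950 = 34.7%.
Program A: score 753 ≥ 600; DTI 34.7% ≤ 45%; employment 37 ≥ 18 mo → qualifies.
Program B: score 753 ≥ 720; DTI 34.7% ≤ 36%; employment 37 ≥ 12 mo → qualifies.
Program C: score 753 ≥ 600; DTI 34.7% ≤ 40%; employment 37 ≥ 6 mo → qualifies.
Qualifying: Program A, Program B, Program C. Lowest rate is 4.93% → Program A.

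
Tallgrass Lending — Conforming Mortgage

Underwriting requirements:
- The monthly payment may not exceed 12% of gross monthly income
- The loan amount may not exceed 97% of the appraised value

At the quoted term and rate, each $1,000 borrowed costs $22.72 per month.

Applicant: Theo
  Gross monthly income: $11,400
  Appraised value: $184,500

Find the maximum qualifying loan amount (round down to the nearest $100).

Payment cap: 12% × $11,400 = $1,368/month.
At $22.72 per $1,000, that supports 1,368/22.72 × 1,000 ≈ $60,211 → $60,200.
LTV cap: 97% × $184,500 = $178,965 → $178,900.
Binding constraint: payment-to-income.

$60,200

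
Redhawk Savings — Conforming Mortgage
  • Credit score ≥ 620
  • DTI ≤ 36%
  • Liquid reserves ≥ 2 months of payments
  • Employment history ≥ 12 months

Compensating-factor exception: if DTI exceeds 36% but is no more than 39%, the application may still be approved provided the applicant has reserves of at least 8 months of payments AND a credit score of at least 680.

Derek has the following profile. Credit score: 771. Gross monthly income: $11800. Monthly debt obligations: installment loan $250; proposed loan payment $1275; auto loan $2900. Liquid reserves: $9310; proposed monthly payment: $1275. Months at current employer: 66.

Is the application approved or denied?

Credit score 771 ≥ 620 (meets base)
Total debts = (250 + 1,275 + 2,900) = 4,425. DTI: 4,425 ÷ 11,800 = 37.5%, over the 36% base limit.
Reserves: 9,310 ÷ 1,275 = 7.3 months (meets 2-month minimum)
Employment 66 ≥ 12 months
37.5% falls in the override range (36%–39%), so the compensating-factor test applies.
Override check — reserves: 7.3 mo (short of 8); score: 771 (ok).
Compensating-factor requirement not fully met.

Denied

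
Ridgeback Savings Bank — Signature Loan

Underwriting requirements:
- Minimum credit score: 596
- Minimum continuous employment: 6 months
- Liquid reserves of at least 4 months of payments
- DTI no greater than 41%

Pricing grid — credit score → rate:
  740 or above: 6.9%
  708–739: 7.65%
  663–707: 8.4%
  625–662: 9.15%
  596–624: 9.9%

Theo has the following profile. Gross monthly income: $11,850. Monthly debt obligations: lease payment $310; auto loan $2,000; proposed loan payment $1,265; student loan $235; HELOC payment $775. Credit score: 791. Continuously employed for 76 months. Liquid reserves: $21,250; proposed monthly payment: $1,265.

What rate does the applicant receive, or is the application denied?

Credit score 791 ≥ 596 (meets minimum)
Total monthly debts = (310 + 2,000 + 1,265 + 235 + 775) = 4,585. Debt-to-income = 4,585/11,850 = 38.7% — meets 41% limit
Reserves: 21,250 ÷ 1,265 = 16.8 months (meets 4-month minimum)
Employment 76 ≥ 6 months
All requirements met. Score 791 falls in the 740 or above tier → 6.9%.

Approved at 6.9%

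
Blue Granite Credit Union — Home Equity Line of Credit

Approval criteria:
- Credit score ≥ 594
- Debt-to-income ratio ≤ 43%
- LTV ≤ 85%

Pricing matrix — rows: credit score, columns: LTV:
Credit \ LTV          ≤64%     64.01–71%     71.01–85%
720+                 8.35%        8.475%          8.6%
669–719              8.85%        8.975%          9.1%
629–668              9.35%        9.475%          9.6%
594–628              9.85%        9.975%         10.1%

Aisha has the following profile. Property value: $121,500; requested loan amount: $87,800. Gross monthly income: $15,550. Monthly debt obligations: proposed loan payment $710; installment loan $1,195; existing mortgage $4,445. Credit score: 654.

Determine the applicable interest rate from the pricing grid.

9.6%

Credit score 654 ≥ 594; Total monthly debts = (710 + 1,195 + 4,445) = 6,350. DTI = 6,350/15,550 = 40.8% ≤ 43%
LTV = 87,800/121,500 = 72.3% ≤ 85%
Credit 654 → row 629–668; LTV 72.3% → column 71.01–85%. Grid cell → 9.6%.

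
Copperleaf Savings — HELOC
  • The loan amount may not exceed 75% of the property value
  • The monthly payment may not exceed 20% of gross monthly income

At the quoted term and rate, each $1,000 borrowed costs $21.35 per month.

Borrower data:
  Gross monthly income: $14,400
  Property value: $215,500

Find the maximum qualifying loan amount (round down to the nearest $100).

Payment cap: 20% × $14,400 = $2,880/month.
At $21.35 per $1,000, that supports 2,880/21.35 × 1,000 ≈ $134,894 → $134,800.
LTV cap: 75% × $215,500 = $161,625 → $161,600.
Binding constraint: payment-to-income.

$134,800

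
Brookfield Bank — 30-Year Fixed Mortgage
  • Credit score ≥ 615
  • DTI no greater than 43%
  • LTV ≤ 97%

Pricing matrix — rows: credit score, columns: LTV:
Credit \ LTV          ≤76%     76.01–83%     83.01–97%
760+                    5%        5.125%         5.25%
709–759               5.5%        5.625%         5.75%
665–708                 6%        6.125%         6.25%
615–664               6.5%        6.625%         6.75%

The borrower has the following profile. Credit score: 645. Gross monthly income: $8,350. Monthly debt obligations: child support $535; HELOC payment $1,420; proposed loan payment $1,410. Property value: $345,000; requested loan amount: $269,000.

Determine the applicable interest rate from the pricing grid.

6.625%

Credit score 645 ≥ 615; Total monthly debts = (535 + 1,420 + 1,410) = 3,365. DTI: 3,365 ÷ 8,350 = 40.3%, within the 43% cap
LTV: 269,000 ÷ 345,000 = 78%, within 97% cap
Row: 645 falls in 615–664. Column: 78% falls in 76.01–83%. Rate = 6.625%.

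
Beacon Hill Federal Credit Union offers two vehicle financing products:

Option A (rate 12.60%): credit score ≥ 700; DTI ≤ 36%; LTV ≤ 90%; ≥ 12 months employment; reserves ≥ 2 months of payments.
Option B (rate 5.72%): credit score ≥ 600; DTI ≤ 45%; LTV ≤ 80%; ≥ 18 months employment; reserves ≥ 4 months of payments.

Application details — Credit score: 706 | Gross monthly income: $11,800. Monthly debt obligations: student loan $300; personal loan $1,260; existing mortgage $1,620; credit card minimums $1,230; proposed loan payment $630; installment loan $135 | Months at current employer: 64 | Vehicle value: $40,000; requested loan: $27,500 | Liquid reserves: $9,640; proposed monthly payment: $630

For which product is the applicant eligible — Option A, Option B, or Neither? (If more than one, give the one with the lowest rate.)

Option B

Total debts = (300 + 1,260 + 1,620 + 1,230 + 630 + 135) = 5,175; DTI = 5,175/11,800 = 43.9%.
LTV = 27,500/40,000 = 68.8%.
Reserves = 9,640/630 = 15.3 months.
Option A: score 706 ≥ 700; DTI 43.9% > 36%; LTV 68.8% ≤ 90%; employment 64 ≥ 12 mo; reserves 15.3 ≥ 2 mo → does not qualify.
Option B: score 706 ≥ 600; DTI 43.9% ≤ 45%; LTV 68.8% ≤ 80%; employment 64 ≥ 18 mo; reserves 15.3 ≥ 4 mo → qualifies.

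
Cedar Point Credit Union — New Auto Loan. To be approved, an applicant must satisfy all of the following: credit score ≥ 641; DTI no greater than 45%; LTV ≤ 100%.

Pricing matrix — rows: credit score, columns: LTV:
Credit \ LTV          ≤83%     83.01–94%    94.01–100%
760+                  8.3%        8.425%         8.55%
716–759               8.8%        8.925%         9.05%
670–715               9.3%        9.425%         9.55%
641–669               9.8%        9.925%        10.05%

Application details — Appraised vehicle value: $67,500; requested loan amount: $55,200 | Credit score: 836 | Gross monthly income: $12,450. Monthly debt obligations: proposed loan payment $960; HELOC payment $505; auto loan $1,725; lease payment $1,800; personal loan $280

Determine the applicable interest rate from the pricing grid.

8.3%

Credit score 836 ≥ 641; Total monthly debts = (960 + 505 + 1,725 + 1,800 + 280) = 5,270. Debt-to-income = 5,270/12,450 = 42.3% — meets 45% limit
LTV: 55,200 ÷ 67,500 = 81.8%, within 100% cap
Score 836 is in the 760+ band; LTV 81.8% is in the ≤83% band → 8.3%.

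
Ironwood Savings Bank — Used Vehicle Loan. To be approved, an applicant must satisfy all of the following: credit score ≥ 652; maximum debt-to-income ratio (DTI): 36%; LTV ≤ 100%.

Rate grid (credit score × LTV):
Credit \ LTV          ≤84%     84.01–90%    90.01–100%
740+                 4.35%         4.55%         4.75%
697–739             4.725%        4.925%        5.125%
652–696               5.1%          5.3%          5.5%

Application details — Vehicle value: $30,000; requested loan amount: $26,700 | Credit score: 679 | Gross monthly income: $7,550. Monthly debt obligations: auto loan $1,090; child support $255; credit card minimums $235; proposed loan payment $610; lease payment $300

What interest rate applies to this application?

Credit score 679 ≥ 652; Total monthly debts = (1,090 + 255 + 235 + 610 + 300) = 2,490. DTI: 2,490 ÷ 7,550 = 33%, within the 36% cap
LTV: 26,700 ÷ 30,000 = 89%, within 100% cap
Score 679 is in the 652–696 band; LTV 89% is in the 84.01–90% band → 5.3%.

5.3%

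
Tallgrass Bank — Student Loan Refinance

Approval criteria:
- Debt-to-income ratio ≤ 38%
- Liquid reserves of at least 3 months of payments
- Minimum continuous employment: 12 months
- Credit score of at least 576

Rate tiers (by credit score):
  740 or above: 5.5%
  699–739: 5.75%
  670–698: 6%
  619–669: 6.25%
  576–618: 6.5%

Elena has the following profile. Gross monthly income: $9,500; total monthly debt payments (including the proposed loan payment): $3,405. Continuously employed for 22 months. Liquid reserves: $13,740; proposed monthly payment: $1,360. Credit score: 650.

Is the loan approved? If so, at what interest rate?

Approved at 6.25%

Credit score 650 ≥ 576 (meets minimum)
DTI = 3,405/9,500 = 35.8% ≤ 38%
Liquid reserves cover 13,740/1,360 = 10.1 months — ≥ 3 required
Employment 22 ≥ 12 months
All requirements met. Score 650 falls in the 619–669 tier → 6.25%.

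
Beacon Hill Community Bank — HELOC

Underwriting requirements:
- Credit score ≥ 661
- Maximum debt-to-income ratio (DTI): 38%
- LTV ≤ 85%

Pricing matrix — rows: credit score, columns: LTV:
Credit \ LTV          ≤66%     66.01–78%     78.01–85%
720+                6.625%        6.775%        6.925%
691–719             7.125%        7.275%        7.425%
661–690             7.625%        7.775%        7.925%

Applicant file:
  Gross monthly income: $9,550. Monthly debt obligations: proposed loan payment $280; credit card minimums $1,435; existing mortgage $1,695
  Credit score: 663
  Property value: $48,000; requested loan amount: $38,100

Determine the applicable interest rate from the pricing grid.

Credit score 663 ≥ 661; Total monthly debts = (280 + 1,435 + 1,695) = 3,410. Debt-to-income = 3,410/9,550 = 35.7% — meets 38% limit
LTV: 38,100 ÷ 48,000 = 79.4%, within 85% cap
Score 663 is in the 661–690 band; LTV 79.4% is in the 78.01–85% band → 7.925%.

7.925%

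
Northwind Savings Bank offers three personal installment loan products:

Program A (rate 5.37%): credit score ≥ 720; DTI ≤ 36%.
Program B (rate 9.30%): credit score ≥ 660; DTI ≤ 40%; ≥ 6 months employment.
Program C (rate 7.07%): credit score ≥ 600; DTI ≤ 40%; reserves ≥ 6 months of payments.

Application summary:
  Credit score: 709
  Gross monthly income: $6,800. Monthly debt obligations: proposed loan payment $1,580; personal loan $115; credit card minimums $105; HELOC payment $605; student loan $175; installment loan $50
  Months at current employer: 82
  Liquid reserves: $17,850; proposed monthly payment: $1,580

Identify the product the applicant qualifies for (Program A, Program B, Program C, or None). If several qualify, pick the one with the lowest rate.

Total debts = (1,580 + 115 + 105 + 605 + 175 + 50) = 2,630; DTI = 2,630/6,800 = 38.7%.
Reserves = 17,850/1,580 = 11.3 months.
Program A: score 709 < 720; DTI 38.7% > 36% → does not qualify.
Program B: score 709 ≥ 660; DTI 38.7% ≤ 40%; employment 82 ≥ 6 mo → qualifies.
Program C: score 709 ≥ 600; DTI 38.7% ≤ 40%; reserves 11.3 ≥ 6 mo → qualifies.
Qualifying: Program B, Program C. Lowest rate is 7.07% → Program C.

Program C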